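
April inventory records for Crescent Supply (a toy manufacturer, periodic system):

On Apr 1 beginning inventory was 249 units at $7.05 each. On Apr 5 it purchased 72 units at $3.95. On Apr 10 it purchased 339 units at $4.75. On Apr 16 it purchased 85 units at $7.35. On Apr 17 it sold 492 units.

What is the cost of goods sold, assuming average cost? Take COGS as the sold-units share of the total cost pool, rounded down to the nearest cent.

Apr 17, sell 492: 492/745 × $4,274.85 → $2,823.12
Ending inventory (cost pool remaining) = $1,451.73
Check: goods available $4,274.85 = COGS $2,823.12 + ending $1,451.73

COGS = $2,823.12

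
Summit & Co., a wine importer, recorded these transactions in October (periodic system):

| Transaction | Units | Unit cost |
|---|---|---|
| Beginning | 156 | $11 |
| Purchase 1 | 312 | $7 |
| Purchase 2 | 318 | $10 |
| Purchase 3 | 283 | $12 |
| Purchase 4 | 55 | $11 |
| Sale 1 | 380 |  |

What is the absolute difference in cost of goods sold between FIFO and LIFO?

$1,137

FIFO COGS: 156 @ $11 + 224 @ $7 = $3,284
LIFO COGS: 55 @ $11 + 283 @ $12 + 42 @ $10 = $4,421
Difference = |$3,284 − $4,421| = $1,137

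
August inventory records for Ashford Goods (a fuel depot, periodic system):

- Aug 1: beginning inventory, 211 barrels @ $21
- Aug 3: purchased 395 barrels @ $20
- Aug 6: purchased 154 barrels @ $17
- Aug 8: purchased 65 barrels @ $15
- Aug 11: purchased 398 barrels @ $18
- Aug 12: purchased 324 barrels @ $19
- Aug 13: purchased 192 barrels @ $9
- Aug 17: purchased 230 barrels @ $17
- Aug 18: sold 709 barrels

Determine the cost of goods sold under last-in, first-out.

Aug 18, 709 sold [LIFO — newest first]: 230 @ $17 + 192 @ $9 + 287 @ $19 = $11,091
Ending inventory: 211 @ $21 + 395 @ $20 + 154 @ $17 + 65 @ $15 + 398 @ $18 + 37 @ $19 = $23,791

COGS = $11,091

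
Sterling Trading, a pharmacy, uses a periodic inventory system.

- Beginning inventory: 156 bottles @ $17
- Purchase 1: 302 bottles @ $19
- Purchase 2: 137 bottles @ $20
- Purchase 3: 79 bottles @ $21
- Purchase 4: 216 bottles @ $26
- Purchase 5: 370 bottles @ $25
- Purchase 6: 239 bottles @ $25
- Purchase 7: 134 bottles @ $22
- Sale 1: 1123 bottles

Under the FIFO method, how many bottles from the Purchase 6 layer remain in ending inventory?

239

Sale 1 (1123) [FIFO — oldest first]: 156 @ $17 + 302 @ $19 + 137 @ $20 + 79 @ $21 + 216 @ $26 + 233 @ $25 = $24,230
Ending inventory: 137 @ $25 + 239 @ $25 + 134 @ $22 = $12,348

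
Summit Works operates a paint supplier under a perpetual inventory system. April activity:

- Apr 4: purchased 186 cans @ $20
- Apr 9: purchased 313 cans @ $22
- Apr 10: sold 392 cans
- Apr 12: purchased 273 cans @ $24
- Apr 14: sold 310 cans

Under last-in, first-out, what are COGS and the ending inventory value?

Apr 10, 392 sold [LIFO — newest first]: 313 @ $22 + 79 @ $20 = $8,466
Apr 14, 310 sold [LIFO — newest first]: 273 @ $24 + 37 @ $20 = $7,292
Total COGS = $8,466 + $7,292 = $15,758
Ending inventory: 70 @ $20 = $1,400
Check: goods available $17,158 = COGS $15,758 + ending $1,400

COGS = $15,758; ending inventory = $1,400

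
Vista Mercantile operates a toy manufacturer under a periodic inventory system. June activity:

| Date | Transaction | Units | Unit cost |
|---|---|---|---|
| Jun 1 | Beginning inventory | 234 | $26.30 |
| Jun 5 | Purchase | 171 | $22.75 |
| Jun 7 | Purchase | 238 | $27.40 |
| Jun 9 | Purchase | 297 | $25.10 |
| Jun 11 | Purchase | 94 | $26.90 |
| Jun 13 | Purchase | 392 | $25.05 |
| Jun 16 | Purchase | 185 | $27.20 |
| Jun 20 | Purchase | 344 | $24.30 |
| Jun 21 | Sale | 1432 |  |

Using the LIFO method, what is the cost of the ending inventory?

Jun 21, 1432 sold [LIFO — newest first]: 344 @ $24.30 + 185 @ $27.20 + 392 @ $25.05 + 94 @ $26.90 + 297 @ $25.10 + 120 @ $27.40 = $36,482.10
Ending inventory: 234 @ $26.30 + 171 @ $22.75 + 118 @ $27.40 = $13,277.65
Check: goods available $49,759.75 = COGS $36,482.10 + ending $13,277.65

Ending inventory = $13,277.65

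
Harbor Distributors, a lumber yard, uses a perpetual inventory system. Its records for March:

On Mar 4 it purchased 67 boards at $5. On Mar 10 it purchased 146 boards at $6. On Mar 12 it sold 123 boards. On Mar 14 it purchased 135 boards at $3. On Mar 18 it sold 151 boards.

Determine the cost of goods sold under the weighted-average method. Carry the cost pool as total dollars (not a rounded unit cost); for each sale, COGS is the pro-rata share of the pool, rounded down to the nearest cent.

COGS = $1,314.50

After Mar 4: 67 on hand, pool $335.00 (≈ $5.0000 each)
After Mar 10: 213 on hand, pool $1,211.00 (≈ $5.6854 each)
Mar 12, sell 123: 123/213 × $1,211.00 → $699.30
After Mar 14: 225 on hand, pool $916.70 (≈ $4.0742 each)
Mar 18, sell 151: 151/225 × $916.70 → $615.20
Total COGS = $699.30 + $615.20 = $1,314.50
Ending inventory (cost pool remaining) = $301.50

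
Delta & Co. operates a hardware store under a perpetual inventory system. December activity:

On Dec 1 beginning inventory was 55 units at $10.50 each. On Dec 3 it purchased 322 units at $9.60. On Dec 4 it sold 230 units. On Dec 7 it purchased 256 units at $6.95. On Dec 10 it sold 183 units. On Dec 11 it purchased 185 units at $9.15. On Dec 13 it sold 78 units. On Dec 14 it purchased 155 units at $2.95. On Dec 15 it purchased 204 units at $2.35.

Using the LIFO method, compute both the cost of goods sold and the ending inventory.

Dec 4, 230 sold [LIFO — newest first]: 230 @ $9.60 = $2,208.00
Dec 10, 183 sold [LIFO — newest first]: 183 @ $6.95 = $1,271.85
Dec 13, 78 sold [LIFO — newest first]: 78 @ $9.15 = $713.70
Total COGS = $2,208.00 + $1,271.85 + $713.70 = $4,193.55
Ending inventory: 55 @ $10.50 + 92 @ $9.60 + 73 @ $6.95 + 107 @ $9.15 + 155 @ $2.95 + 204 @ $2.35 = $3,883.75

COGS = $4,193.55; ending inventory = $3,883.75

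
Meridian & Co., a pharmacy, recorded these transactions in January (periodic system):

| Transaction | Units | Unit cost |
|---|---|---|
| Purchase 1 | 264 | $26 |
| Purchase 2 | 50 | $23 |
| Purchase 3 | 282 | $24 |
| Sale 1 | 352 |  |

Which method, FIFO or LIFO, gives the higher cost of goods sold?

FIFO COGS: 264 @ $26 + 50 @ $23 + 38 @ $24 = $8,926
LIFO COGS: 282 @ $24 + 50 @ $23 + 20 @ $26 = $8,438

FIFO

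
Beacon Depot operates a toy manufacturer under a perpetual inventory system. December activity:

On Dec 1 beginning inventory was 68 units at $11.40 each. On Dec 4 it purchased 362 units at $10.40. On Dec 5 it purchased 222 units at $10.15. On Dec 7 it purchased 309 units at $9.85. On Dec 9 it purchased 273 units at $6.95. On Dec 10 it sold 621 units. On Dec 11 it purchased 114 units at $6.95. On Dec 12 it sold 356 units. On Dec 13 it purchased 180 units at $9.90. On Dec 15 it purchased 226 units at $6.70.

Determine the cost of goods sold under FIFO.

Dec 10, 621 sold [FIFO — oldest first]: 68 @ $11.40 + 362 @ $10.40 + 191 @ $10.15 = $6,478.65
Dec 12, 356 sold [FIFO — oldest first]: 31 @ $10.15 + 309 @ $9.85 + 16 @ $6.95 = $3,469.50
Total COGS = $6,478.65 + $3,469.50 = $9,948.15
Ending inventory: 257 @ $6.95 + 114 @ $6.95 + 180 @ $9.90 + 226 @ $6.70 = $5,874.65

COGS = $9,948.15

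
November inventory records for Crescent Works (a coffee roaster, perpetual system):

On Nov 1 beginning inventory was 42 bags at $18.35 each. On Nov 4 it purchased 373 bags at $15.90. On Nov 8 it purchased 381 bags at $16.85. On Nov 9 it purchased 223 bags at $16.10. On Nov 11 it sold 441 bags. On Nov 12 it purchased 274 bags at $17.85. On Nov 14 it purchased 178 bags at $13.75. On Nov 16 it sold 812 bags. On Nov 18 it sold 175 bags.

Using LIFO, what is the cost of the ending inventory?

Nov 11, 441 sold [LIFO — newest first]: 223 @ $16.10 + 218 @ $16.85 = $7,263.60
Nov 16, 812 sold [LIFO — newest first]: 178 @ $13.75 + 274 @ $17.85 + 163 @ $16.85 + 197 @ $15.90 = $13,217.25
Nov 18, 175 sold [LIFO — newest first]: 175 @ $15.90 = $2,782.50
Total COGS = $7,263.60 + $13,217.25 + $2,782.50 = $23,263.35
Ending inventory: 42 @ $18.35 + 1 @ $15.90 = $786.60

Ending inventory = $786.60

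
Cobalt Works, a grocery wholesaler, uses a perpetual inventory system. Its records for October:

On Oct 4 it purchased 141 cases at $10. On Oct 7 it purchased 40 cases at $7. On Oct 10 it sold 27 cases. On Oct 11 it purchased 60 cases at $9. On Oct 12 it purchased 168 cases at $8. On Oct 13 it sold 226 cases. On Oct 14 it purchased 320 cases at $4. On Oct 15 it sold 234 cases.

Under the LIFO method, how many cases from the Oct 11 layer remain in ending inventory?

Oct 10, 27 sold [LIFO — newest first]: 27 @ $7 = $189
Oct 13, 226 sold [LIFO — newest first]: 168 @ $8 + 58 @ $9 = $1,866
Oct 15, 234 sold [LIFO — newest first]: 234 @ $4 = $936
Total COGS = $189 + $1,866 + $936 = $2,991
Ending inventory: 141 @ $10 + 13 @ $7 + 2 @ $9 + 86 @ $4 = $1,863

2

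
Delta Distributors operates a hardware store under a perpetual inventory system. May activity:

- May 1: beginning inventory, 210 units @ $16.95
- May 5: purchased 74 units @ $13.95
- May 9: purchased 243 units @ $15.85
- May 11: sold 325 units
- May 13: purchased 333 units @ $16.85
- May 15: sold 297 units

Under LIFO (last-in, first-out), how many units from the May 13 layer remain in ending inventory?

36

May 11, 325 sold [LIFO — newest first]: 243 @ $15.85 + 74 @ $13.95 + 8 @ $16.95 = $5,019.45
May 15, 297 sold [LIFO — newest first]: 297 @ $16.85 = $5,004.45
Total COGS = $5,019.45 + $5,004.45 = $10,023.90
Ending inventory: 202 @ $16.95 + 36 @ $16.85 = $4,030.50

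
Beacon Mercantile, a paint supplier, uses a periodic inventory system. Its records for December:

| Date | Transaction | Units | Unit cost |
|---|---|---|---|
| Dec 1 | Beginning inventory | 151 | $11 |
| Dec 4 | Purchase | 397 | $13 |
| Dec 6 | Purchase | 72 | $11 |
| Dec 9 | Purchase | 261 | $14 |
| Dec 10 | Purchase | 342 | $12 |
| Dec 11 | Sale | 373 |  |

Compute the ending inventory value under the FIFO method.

Ending inventory = $10,825

Dec 11, 373 sold [FIFO — oldest first]: 151 @ $11 + 222 @ $13 = $4,547
Ending inventory: 175 @ $13 + 72 @ $11 + 261 @ $14 + 342 @ $12 = $10,825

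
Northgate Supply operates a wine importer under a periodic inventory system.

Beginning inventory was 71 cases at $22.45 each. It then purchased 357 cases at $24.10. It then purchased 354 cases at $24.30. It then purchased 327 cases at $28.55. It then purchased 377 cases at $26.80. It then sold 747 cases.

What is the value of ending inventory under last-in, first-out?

Sale 1 (747) [LIFO — newest first]: 377 @ $26.80 + 327 @ $28.55 + 43 @ $24.30 = $20,484.35
Ending inventory: 71 @ $22.45 + 357 @ $24.10 + 311 @ $24.30 = $17,754.95
Check: goods available $38,239.30 = COGS $20,484.35 + ending $17,754.95

Ending inventory = $17,754.95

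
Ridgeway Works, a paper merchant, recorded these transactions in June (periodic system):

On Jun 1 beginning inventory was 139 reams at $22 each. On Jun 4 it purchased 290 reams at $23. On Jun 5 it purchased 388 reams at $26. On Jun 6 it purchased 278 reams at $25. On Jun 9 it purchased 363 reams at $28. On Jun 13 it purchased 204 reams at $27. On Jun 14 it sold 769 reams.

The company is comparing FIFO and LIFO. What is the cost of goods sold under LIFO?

FIFO COGS: 139 @ $22 + 290 @ $23 + 340 @ $26 = $18,568
LIFO COGS: 204 @ $27 + 363 @ $28 + 202 @ $25 = $20,722

COGS = $20,722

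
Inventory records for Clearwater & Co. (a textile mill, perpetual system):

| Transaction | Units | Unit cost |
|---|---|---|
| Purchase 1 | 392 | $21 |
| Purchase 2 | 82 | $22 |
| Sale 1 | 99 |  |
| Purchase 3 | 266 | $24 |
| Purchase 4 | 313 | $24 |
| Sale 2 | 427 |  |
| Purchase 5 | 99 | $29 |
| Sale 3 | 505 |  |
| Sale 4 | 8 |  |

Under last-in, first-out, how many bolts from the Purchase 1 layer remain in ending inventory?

Sale 1 (99) [LIFO — newest first]: 82 @ $22 + 17 @ $21 = $2,161
Sale 2 (427) [LIFO — newest first]: 313 @ $24 + 114 @ $24 = $10,248
Sale 3 (505) [LIFO — newest first]: 99 @ $29 + 152 @ $24 + 254 @ $21 = $11,853
Sale 4 (8) [LIFO — newest first]: 8 @ $21 = $168
Total COGS = $2,161 + $10,248 + $11,853 + $168 = $24,430
Ending inventory: 113 @ $21 = $2,373

113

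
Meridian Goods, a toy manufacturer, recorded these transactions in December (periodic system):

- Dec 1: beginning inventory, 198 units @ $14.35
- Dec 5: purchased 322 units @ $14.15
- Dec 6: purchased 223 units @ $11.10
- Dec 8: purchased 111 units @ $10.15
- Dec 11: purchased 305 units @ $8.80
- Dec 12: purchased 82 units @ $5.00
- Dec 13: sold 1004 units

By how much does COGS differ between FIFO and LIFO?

$1,619.15

FIFO COGS: 198 @ $14.35 + 322 @ $14.15 + 223 @ $11.10 + 111 @ $10.15 + 150 @ $8.80 = $12,319.55
LIFO COGS: 82 @ $5.00 + 305 @ $8.80 + 111 @ $10.15 + 223 @ $11.10 + 283 @ $14.15 = $10,700.40
Difference = |$12,319.55 − $10,700.40| = $1,619.15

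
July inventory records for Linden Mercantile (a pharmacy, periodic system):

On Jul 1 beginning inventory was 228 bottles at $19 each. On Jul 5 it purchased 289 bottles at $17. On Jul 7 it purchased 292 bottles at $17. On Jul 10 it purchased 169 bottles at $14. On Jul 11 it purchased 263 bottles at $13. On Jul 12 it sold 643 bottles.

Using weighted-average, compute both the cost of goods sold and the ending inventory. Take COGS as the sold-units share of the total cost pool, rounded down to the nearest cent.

COGS = $10,359.50; ending inventory = $9,634.50

Jul 12, sell 643: 643/1241 × $19,994.00 → $10,359.50
Ending inventory (cost pool remaining) = $9,634.50
Check: goods available $19,994.00 = COGS $10,359.50 + ending $9,634.50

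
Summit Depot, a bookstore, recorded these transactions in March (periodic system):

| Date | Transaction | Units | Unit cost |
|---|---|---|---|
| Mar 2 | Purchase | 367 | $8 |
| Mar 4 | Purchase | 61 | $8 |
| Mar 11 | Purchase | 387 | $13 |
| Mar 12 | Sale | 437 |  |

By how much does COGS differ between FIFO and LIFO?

FIFO COGS: 367 @ $8 + 61 @ $8 + 9 @ $13 = $3,541
LIFO COGS: 387 @ $13 + 50 @ $8 = $5,431
Difference = |$3,541 − $5,431| = $1,890

$1,890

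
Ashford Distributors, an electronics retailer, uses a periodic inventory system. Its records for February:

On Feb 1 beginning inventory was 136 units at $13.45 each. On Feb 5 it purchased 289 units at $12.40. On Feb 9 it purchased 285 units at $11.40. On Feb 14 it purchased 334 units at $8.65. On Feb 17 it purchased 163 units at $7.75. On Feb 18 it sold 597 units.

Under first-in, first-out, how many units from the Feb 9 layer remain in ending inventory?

113

Feb 18, 597 sold [FIFO — oldest first]: 136 @ $13.45 + 289 @ $12.40 + 172 @ $11.40 = $7,373.60
Ending inventory: 113 @ $11.40 + 334 @ $8.65 + 163 @ $7.75 = $5,440.55
Check: goods available $12,814.15 = COGS $7,373.60 + ending $5,440.55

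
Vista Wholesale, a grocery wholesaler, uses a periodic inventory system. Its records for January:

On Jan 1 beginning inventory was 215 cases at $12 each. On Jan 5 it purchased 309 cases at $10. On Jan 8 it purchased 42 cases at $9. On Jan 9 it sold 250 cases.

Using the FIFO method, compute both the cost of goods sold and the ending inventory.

COGS = $2,930; ending inventory = $3,118

Jan 9, 250 sold [FIFO — oldest first]: 215 @ $12 + 35 @ $10 = $2,930
Ending inventory: 274 @ $10 + 42 @ $9 = $3,118
Check: goods available $6,048 = COGS $2,930 + ending $3,118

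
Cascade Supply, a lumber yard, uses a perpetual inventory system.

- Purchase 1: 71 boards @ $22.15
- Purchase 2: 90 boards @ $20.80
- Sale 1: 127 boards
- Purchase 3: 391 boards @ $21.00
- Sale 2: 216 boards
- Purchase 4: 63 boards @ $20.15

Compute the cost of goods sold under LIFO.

COGS = $7,227.55

Sale 1 (127) [LIFO — newest first]: 90 @ $20.80 + 37 @ $22.15 = $2,691.55
Sale 2 (216) [LIFO — newest first]: 216 @ $21.00 = $4,536.00
Total COGS = $2,691.55 + $4,536.00 = $7,227.55
Ending inventory: 34 @ $22.15 + 175 @ $21.00 + 63 @ $20.15 = $5,697.55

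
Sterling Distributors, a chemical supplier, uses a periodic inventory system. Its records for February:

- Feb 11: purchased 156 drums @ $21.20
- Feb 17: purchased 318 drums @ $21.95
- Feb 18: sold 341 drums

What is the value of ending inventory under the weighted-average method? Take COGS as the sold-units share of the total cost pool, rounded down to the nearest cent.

Ending inventory = $2,886.53

Feb 18, sell 341: 341/474 × $10,287.30 → $7,400.77
Ending inventory (cost pool remaining) = $2,886.53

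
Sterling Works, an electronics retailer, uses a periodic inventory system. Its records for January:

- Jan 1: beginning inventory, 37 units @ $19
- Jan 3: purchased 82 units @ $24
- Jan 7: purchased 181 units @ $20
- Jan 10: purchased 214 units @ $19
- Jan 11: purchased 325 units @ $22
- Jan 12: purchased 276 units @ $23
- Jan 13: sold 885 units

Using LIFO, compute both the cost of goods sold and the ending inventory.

COGS = $18,964; ending inventory = $4,891

Jan 13, 885 sold [LIFO — newest first]: 276 @ $23 + 325 @ $22 + 214 @ $19 + 70 @ $20 = $18,964
Ending inventory: 37 @ $19 + 82 @ $24 + 111 @ $20 = $4,891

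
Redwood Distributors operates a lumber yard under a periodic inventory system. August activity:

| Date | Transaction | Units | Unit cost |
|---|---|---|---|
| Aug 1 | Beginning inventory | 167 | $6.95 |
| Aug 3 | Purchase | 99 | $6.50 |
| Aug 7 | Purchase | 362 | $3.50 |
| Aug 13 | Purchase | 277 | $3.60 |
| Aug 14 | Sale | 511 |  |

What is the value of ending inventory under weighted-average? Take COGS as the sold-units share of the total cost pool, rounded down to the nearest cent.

Ending inventory = $1,771.20

Aug 14, sell 511: 511/905 × $4,068.35 → $2,297.15
Ending inventory (cost pool remaining) = $1,771.20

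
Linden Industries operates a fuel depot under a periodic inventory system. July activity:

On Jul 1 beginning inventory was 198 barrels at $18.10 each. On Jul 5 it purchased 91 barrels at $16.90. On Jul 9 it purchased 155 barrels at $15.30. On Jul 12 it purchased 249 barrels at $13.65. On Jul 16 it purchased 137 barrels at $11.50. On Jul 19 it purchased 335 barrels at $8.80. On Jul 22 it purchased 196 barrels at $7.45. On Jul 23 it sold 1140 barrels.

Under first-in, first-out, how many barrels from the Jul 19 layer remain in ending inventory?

25

Jul 23, 1140 sold [FIFO — oldest first]: 198 @ $18.10 + 91 @ $16.90 + 155 @ $15.30 + 249 @ $13.65 + 137 @ $11.50 + 310 @ $8.80 = $15,195.55
Ending inventory: 25 @ $8.80 + 196 @ $7.45 = $1,680.20
Check: goods available $16,875.75 = COGS $15,195.55 + ending $1,680.20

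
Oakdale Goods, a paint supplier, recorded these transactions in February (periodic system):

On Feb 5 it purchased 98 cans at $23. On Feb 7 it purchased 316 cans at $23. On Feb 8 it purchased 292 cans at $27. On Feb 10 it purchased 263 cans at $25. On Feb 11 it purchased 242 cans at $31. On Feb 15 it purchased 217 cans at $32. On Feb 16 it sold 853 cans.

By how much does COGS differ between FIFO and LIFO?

$3,477

FIFO COGS: 98 @ $23 + 316 @ $23 + 292 @ $27 + 147 @ $25 = $21,081
LIFO COGS: 217 @ $32 + 242 @ $31 + 263 @ $25 + 131 @ $27 = $24,558
Difference = |$21,081 − $24,558| = $3,477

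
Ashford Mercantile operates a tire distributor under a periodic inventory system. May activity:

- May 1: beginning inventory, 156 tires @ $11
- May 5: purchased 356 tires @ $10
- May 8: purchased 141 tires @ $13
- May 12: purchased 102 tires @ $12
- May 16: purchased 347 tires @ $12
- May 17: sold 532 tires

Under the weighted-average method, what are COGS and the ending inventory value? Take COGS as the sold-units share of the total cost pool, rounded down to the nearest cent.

COGS = $6,033.03; ending inventory = $6,463.97

May 17, sell 532: 532/1102 × $12,497.00 → $6,033.03
Ending inventory (cost pool remaining) = $6,463.97
Check: goods available $12,497.00 = COGS $6,033.03 + ending $6,463.97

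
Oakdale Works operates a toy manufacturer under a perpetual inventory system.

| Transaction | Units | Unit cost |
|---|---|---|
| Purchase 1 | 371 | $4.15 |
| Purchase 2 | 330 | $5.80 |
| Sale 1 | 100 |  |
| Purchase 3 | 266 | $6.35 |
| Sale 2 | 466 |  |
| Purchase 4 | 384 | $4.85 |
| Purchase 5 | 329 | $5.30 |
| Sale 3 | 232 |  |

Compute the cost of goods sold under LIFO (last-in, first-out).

COGS = $4,658.70

Sale 1 (100) [LIFO — newest first]: 100 @ $5.80 = $580.00
Sale 2 (466) [LIFO — newest first]: 266 @ $6.35 + 200 @ $5.80 = $2,849.10
Sale 3 (232) [LIFO — newest first]: 232 @ $5.30 = $1,229.60
Total COGS = $580.00 + $2,849.10 + $1,229.60 = $4,658.70
Ending inventory: 371 @ $4.15 + 30 @ $5.80 + 384 @ $4.85 + 97 @ $5.30 = $4,090.15
Check: goods available $8,748.85 = COGS $4,658.70 + ending $4,090.15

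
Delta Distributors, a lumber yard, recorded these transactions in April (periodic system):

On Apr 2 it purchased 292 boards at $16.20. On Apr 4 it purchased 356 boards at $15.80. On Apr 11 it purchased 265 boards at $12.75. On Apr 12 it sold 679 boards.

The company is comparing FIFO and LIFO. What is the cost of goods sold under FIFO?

FIFO COGS: 292 @ $16.20 + 356 @ $15.80 + 31 @ $12.75 = $10,750.45
LIFO COGS: 265 @ $12.75 + 356 @ $15.80 + 58 @ $16.20 = $9,943.15

COGS = $10,750.45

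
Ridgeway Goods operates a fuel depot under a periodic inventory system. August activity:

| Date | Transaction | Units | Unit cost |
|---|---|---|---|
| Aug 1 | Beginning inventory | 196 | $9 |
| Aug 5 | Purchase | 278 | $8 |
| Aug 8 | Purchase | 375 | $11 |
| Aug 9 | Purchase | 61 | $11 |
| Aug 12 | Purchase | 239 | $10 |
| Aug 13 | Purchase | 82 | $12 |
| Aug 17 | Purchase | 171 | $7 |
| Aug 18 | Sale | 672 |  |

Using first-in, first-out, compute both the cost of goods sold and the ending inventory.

Aug 18, 672 sold [FIFO — oldest first]: 196 @ $9 + 278 @ $8 + 198 @ $11 = $6,166
Ending inventory: 177 @ $11 + 61 @ $11 + 239 @ $10 + 82 @ $12 + 171 @ $7 = $7,189

COGS = $6,166; ending inventory = $7,189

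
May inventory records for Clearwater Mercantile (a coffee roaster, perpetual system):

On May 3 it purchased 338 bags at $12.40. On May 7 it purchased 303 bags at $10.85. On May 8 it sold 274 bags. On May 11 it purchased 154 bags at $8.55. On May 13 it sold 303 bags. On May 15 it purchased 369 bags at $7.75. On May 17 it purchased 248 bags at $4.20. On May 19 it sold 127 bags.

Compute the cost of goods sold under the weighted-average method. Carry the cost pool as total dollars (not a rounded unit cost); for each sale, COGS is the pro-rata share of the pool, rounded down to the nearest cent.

COGS = $7,402.52

After May 3: 338 on hand, pool $4,191.20 (≈ $12.4000 each)
After May 7: 641 on hand, pool $7,478.75 (≈ $11.6673 each)
May 8, sell 274: 274/641 × $7,478.75 → $3,196.84
After May 11: 521 on hand, pool $5,598.61 (≈ $10.7459 each)
May 13, sell 303: 303/521 × $5,598.61 → $3,256.00
After May 15: 587 on hand, pool $5,202.36 (≈ $8.8626 each)
After May 17: 835 on hand, pool $6,243.96 (≈ $7.4778 each)
May 19, sell 127: 127/835 × $6,243.96 → $949.68
Total COGS = $3,196.84 + $3,256.00 + $949.68 = $7,402.52
Ending inventory (cost pool remaining) = $5,294.28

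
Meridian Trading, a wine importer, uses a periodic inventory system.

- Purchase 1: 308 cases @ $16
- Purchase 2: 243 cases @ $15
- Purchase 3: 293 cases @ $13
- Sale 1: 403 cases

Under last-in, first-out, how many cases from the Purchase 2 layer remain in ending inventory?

Sale 1 (403) [LIFO — newest first]: 293 @ $13 + 110 @ $15 = $5,459
Ending inventory: 308 @ $16 + 133 @ $15 = $6,923

133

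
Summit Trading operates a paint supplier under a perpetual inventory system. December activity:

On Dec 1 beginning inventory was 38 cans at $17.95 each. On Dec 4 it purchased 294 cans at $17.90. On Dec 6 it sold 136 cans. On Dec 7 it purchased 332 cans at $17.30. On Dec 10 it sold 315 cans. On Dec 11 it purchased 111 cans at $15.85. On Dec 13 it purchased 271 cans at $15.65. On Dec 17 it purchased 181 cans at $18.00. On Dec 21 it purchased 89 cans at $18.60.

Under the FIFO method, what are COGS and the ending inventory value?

COGS = $8,003.40; ending inventory = $14,598.80

Dec 6, 136 sold [FIFO — oldest first]: 38 @ $17.95 + 98 @ $17.90 = $2,436.30
Dec 10, 315 sold [FIFO — oldest first]: 196 @ $17.90 + 119 @ $17.30 = $5,567.10
Total COGS = $2,436.30 + $5,567.10 = $8,003.40
Ending inventory: 213 @ $17.30 + 111 @ $15.85 + 271 @ $15.65 + 181 @ $18.00 + 89 @ $18.60 = $14,598.80
Check: goods available $22,602.20 = COGS $8,003.40 + ending $14,598.80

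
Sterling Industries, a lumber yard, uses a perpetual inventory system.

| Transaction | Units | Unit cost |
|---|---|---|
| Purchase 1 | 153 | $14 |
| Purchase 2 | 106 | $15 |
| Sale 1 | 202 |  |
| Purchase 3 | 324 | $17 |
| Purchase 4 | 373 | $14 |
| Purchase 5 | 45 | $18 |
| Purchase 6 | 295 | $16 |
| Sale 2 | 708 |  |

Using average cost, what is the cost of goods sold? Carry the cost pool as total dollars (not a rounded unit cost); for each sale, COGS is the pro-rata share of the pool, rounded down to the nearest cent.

After Purchase 1: 153 on hand, pool $2,142.00 (≈ $14.0000 each)
After Purchase 2: 259 on hand, pool $3,732.00 (≈ $14.4093 each)
Sale 1, sell 202: 202/259 × $3,732.00 → $2,910.67
After Purchase 3: 381 on hand, pool $6,329.33 (≈ $16.6124 each)
After Purchase 4: 754 on hand, pool $11,551.33 (≈ $15.3201 each)
After Purchase 5: 799 on hand, pool $12,361.33 (≈ $15.4710 each)
After Purchase 6: 1094 on hand, pool $17,081.33 (≈ $15.6136 each)
Sale 2, sell 708: 708/1094 × $17,081.33 → $11,054.46
Total COGS = $2,910.67 + $11,054.46 = $13,965.13
Ending inventory (cost pool remaining) = $6,026.87

COGS = $13,965.13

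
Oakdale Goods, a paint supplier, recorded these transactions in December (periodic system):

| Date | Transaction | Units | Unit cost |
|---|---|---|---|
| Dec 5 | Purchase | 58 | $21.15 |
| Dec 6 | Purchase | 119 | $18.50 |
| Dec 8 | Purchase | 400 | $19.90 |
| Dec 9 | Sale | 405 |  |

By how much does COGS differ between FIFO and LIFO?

$87.10

FIFO COGS: 58 @ $21.15 + 119 @ $18.50 + 228 @ $19.90 = $7,965.40
LIFO COGS: 400 @ $19.90 + 5 @ $18.50 = $8,052.50
Difference = |$7,965.40 − $8,052.50| = $87.10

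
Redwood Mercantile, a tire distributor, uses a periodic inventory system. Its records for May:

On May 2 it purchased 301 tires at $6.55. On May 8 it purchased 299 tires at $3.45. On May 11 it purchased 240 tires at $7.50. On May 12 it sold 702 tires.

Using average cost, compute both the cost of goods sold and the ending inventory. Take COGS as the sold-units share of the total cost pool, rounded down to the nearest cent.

COGS = $4,014.01; ending inventory = $789.09

May 12, sell 702: 702/840 × $4,803.10 → $4,014.01
Ending inventory (cost pool remaining) = $789.09
Check: goods available $4,803.10 = COGS $4,014.01 + ending $789.09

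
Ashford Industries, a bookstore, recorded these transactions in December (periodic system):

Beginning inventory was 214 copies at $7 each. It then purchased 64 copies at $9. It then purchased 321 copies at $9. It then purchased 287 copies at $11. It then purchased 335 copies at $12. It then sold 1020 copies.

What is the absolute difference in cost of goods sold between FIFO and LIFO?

FIFO COGS: 214 @ $7 + 64 @ $9 + 321 @ $9 + 287 @ $11 + 134 @ $12 = $9,728
LIFO COGS: 335 @ $12 + 287 @ $11 + 321 @ $9 + 64 @ $9 + 13 @ $7 = $10,733
Difference = |$9,728 − $10,733| = $1,005

$1,005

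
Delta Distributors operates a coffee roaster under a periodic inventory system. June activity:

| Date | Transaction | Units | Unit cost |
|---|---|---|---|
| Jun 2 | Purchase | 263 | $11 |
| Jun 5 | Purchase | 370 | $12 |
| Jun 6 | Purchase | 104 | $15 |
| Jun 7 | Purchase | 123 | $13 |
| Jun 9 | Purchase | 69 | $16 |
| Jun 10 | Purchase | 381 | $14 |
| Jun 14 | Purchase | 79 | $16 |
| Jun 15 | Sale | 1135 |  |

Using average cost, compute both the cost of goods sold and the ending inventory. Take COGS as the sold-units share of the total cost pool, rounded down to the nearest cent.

Jun 15, sell 1135: 1135/1389 × $18,194.00 → $14,866.94
Ending inventory (cost pool remaining) = $3,327.06

COGS = $14,866.94; ending inventory = $3,327.06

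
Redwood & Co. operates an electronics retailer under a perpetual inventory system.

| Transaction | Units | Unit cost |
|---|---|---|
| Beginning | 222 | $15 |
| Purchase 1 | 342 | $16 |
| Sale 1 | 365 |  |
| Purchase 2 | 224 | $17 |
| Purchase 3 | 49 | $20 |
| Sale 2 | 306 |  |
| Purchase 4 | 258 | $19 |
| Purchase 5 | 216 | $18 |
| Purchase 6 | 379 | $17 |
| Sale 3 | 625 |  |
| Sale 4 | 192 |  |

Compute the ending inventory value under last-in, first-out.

Sale 1 (365) [LIFO — newest first]: 342 @ $16 + 23 @ $15 = $5,817
Sale 2 (306) [LIFO — newest first]: 49 @ $20 + 224 @ $17 + 33 @ $15 = $5,283
Sale 3 (625) [LIFO — newest first]: 379 @ $17 + 216 @ $18 + 30 @ $19 = $10,901
Sale 4 (192) [LIFO — newest first]: 192 @ $19 = $3,648
Total COGS = $5,817 + $5,283 + $10,901 + $3,648 = $25,649
Ending inventory: 166 @ $15 + 36 @ $19 = $3,174
Check: goods available $28,823 = COGS $25,649 + ending $3,174

Ending inventory = $3,174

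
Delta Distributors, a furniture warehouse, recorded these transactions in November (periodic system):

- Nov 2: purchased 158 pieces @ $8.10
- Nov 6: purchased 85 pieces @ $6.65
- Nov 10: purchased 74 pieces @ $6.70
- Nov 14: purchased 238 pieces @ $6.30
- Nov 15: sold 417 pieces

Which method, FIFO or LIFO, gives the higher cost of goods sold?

FIFO COGS: 158 @ $8.10 + 85 @ $6.65 + 74 @ $6.70 + 100 @ $6.30 = $2,970.85
LIFO COGS: 238 @ $6.30 + 74 @ $6.70 + 85 @ $6.65 + 20 @ $8.10 = $2,722.45

FIFO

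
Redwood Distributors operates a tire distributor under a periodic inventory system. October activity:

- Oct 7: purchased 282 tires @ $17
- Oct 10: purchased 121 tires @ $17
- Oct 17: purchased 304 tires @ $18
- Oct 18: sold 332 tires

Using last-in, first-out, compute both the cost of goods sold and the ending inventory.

COGS = $5,948; ending inventory = $6,375

Oct 18, 332 sold [LIFO — newest first]: 304 @ $18 + 28 @ $17 = $5,948
Ending inventory: 282 @ $17 + 93 @ $17 = $6,375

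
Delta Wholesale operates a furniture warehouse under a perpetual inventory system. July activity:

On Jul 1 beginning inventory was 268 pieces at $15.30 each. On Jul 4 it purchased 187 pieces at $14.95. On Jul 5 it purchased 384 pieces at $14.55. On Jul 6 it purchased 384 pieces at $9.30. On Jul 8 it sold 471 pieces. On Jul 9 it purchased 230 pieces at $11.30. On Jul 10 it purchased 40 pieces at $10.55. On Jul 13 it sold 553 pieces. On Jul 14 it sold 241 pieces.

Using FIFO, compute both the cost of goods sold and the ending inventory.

Jul 8, 471 sold [FIFO — oldest first]: 268 @ $15.30 + 187 @ $14.95 + 16 @ $14.55 = $7,128.85
Jul 13, 553 sold [FIFO — oldest first]: 368 @ $14.55 + 185 @ $9.30 = $7,074.90
Jul 14, 241 sold [FIFO — oldest first]: 199 @ $9.30 + 42 @ $11.30 = $2,325.30
Total COGS = $7,128.85 + $7,074.90 + $2,325.30 = $16,529.05
Ending inventory: 188 @ $11.30 + 40 @ $10.55 = $2,546.40
Check: goods available $19,075.45 = COGS $16,529.05 + ending $2,546.40

COGS = $16,529.05; ending inventory = $2,546.40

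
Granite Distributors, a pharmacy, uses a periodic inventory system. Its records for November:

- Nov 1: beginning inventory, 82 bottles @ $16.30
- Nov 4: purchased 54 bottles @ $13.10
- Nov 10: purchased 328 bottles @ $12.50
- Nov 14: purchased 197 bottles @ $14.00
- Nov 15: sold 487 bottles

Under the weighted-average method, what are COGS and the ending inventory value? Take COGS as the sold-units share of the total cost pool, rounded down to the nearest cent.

Nov 15, sell 487: 487/661 × $8,902.00 → $6,558.65
Ending inventory (cost pool remaining) = $2,343.35

COGS = $6,558.65; ending inventory = $2,343.35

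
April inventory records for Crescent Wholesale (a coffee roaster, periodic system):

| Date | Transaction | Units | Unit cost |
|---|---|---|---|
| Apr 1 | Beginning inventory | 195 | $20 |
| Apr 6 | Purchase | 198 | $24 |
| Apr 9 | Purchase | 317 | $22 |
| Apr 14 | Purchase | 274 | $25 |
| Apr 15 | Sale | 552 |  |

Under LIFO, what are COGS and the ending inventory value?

Apr 15, 552 sold [LIFO — newest first]: 274 @ $25 + 278 @ $22 = $12,966
Ending inventory: 195 @ $20 + 198 @ $24 + 39 @ $22 = $9,510

COGS = $12,966; ending inventory = $9,510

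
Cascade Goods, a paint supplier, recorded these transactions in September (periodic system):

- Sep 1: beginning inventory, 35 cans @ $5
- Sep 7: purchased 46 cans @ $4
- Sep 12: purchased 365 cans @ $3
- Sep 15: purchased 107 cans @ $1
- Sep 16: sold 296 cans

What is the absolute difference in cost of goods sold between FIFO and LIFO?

$330

FIFO COGS: 35 @ $5 + 46 @ $4 + 215 @ $3 = $1,004
LIFO COGS: 107 @ $1 + 189 @ $3 = $674
Difference = |$1,004 − $674| = $330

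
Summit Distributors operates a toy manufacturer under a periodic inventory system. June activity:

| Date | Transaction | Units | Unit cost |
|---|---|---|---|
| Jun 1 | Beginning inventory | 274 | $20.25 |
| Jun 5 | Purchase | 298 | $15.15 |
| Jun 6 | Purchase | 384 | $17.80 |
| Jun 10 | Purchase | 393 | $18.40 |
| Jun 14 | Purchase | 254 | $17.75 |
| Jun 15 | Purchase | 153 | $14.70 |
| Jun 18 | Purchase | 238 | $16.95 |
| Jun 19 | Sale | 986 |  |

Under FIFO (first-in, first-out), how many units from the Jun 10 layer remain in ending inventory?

363

Jun 19, 986 sold [FIFO — oldest first]: 274 @ $20.25 + 298 @ $15.15 + 384 @ $17.80 + 30 @ $18.40 = $17,450.40
Ending inventory: 363 @ $18.40 + 254 @ $17.75 + 153 @ $14.70 + 238 @ $16.95 = $17,470.90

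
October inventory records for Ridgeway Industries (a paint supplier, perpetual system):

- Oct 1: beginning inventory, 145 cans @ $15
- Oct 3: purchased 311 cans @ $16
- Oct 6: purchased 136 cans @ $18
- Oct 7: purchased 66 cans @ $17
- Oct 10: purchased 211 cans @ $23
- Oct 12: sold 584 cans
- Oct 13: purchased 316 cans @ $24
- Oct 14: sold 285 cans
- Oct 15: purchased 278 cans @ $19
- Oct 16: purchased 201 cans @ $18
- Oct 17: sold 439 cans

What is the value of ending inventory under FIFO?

Oct 12, 584 sold [FIFO — oldest first]: 145 @ $15 + 311 @ $16 + 128 @ $18 = $9,455
Oct 14, 285 sold [FIFO — oldest first]: 8 @ $18 + 66 @ $17 + 211 @ $23 = $6,119
Oct 17, 439 sold [FIFO — oldest first]: 316 @ $24 + 123 @ $19 = $9,921
Total COGS = $9,455 + $6,119 + $9,921 = $25,495
Ending inventory: 155 @ $19 + 201 @ $18 = $6,563

Ending inventory = $6,563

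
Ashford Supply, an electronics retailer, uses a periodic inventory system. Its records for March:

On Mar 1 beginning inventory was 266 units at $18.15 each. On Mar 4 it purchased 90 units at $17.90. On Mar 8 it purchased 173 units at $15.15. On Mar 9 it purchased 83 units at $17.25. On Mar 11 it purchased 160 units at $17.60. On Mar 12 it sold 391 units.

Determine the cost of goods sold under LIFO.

Mar 12, 391 sold [LIFO — newest first]: 160 @ $17.60 + 83 @ $17.25 + 148 @ $15.15 = $6,489.95
Ending inventory: 266 @ $18.15 + 90 @ $17.90 + 25 @ $15.15 = $6,817.65
Check: goods available $13,307.60 = COGS $6,489.95 + ending $6,817.65

COGS = $6,489.95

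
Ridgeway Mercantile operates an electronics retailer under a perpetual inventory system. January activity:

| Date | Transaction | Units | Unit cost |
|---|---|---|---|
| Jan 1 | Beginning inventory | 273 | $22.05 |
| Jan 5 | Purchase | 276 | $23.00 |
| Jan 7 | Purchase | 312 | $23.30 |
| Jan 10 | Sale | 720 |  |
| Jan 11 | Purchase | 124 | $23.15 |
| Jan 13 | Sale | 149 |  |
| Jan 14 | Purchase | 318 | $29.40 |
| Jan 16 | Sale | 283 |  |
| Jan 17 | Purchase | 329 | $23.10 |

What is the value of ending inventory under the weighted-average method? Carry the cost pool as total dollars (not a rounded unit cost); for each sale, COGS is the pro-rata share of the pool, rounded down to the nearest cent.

Ending inventory = $11,779.71

After Jan 1: 273 on hand, pool $6,019.65 (≈ $22.0500 each)
After Jan 5: 549 on hand, pool $12,367.65 (≈ $22.5276 each)
After Jan 7: 861 on hand, pool $19,637.25 (≈ $22.8075 each)
Jan 10, sell 720: 720/861 × $19,637.25 → $16,421.39
After Jan 11: 265 on hand, pool $6,086.46 (≈ $22.9678 each)
Jan 13, sell 149: 149/265 × $6,086.46 → $3,422.19
After Jan 14: 434 on hand, pool $12,013.47 (≈ $27.6808 each)
Jan 16, sell 283: 283/434 × $12,013.47 → $7,833.66
After Jan 17: 480 on hand, pool $11,779.71 (≈ $24.5411 each)
Total COGS = $16,421.39 + $3,422.19 + $7,833.66 = $27,677.24
Ending inventory (cost pool remaining) = $11,779.71
Check: goods available $39,456.95 = COGS $27,677.24 + ending $11,779.71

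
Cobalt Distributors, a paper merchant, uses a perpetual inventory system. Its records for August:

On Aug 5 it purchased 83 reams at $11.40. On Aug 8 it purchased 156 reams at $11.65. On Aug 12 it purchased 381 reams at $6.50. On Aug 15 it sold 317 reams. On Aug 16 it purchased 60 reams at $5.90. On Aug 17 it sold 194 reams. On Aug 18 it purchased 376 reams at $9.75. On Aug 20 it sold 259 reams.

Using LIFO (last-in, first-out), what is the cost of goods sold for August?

COGS = $6,171.25

Aug 15, 317 sold [LIFO — newest first]: 317 @ $6.50 = $2,060.50
Aug 17, 194 sold [LIFO — newest first]: 60 @ $5.90 + 64 @ $6.50 + 70 @ $11.65 = $1,585.50
Aug 20, 259 sold [LIFO — newest first]: 259 @ $9.75 = $2,525.25
Total COGS = $2,060.50 + $1,585.50 + $2,525.25 = $6,171.25
Ending inventory: 83 @ $11.40 + 86 @ $11.65 + 117 @ $9.75 = $3,088.85
Check: goods available $9,260.10 = COGS $6,171.25 + ending $3,088.85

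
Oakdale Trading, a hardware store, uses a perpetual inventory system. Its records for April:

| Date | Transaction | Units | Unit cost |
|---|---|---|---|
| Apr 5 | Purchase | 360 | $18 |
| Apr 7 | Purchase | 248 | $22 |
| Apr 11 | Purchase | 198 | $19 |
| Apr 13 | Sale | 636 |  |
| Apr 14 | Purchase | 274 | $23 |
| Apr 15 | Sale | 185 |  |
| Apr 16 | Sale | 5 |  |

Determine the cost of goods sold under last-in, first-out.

Apr 13, 636 sold [LIFO — newest first]: 198 @ $19 + 248 @ $22 + 190 @ $18 = $12,638
Apr 15, 185 sold [LIFO — newest first]: 185 @ $23 = $4,255
Apr 16, 5 sold [LIFO — newest first]: 5 @ $23 = $115
Total COGS = $12,638 + $4,255 + $115 = $17,008
Ending inventory: 170 @ $18 + 84 @ $23 = $4,992
Check: goods available $22,000 = COGS $17,008 + ending $4,992

COGS = $17,008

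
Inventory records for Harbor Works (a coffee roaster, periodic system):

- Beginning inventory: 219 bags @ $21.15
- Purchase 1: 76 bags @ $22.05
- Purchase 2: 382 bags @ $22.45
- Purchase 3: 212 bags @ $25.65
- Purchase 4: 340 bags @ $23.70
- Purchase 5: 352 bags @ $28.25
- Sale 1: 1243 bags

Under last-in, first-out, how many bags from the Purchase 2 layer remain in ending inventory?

43

Sale 1 (1243) [LIFO — newest first]: 352 @ $28.25 + 340 @ $23.70 + 212 @ $25.65 + 339 @ $22.45 = $31,050.35
Ending inventory: 219 @ $21.15 + 76 @ $22.05 + 43 @ $22.45 = $7,273.00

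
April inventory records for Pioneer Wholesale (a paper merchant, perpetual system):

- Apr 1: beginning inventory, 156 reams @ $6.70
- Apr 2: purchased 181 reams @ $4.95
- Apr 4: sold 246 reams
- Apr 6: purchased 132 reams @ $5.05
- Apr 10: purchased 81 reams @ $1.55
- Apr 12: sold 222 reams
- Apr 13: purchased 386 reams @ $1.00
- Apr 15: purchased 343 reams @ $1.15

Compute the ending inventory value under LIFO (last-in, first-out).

Apr 4, 246 sold [LIFO — newest first]: 181 @ $4.95 + 65 @ $6.70 = $1,331.45
Apr 12, 222 sold [LIFO — newest first]: 81 @ $1.55 + 132 @ $5.05 + 9 @ $6.70 = $852.45
Total COGS = $1,331.45 + $852.45 = $2,183.90
Ending inventory: 82 @ $6.70 + 386 @ $1.00 + 343 @ $1.15 = $1,329.85
Check: goods available $3,513.75 = COGS $2,183.90 + ending $1,329.85

Ending inventory = $1,329.85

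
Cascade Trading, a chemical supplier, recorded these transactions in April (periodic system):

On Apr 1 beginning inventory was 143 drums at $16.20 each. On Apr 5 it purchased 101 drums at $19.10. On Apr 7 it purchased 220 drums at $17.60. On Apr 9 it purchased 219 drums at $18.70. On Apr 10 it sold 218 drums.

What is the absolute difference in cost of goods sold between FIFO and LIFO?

$327.50

FIFO COGS: 143 @ $16.20 + 75 @ $19.10 = $3,749.10
LIFO COGS: 218 @ $18.70 = $4,076.60
Difference = |$3,749.10 − $4,076.60| = $327.50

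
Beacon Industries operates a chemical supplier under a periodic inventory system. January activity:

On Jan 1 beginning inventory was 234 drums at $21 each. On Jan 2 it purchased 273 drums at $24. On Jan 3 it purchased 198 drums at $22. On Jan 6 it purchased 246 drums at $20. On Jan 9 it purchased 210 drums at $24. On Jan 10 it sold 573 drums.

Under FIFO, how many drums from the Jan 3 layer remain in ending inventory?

Jan 10, 573 sold [FIFO — oldest first]: 234 @ $21 + 273 @ $24 + 66 @ $22 = $12,918
Ending inventory: 132 @ $22 + 246 @ $20 + 210 @ $24 = $12,864
Check: goods available $25,782 = COGS $12,918 + ending $12,864

132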